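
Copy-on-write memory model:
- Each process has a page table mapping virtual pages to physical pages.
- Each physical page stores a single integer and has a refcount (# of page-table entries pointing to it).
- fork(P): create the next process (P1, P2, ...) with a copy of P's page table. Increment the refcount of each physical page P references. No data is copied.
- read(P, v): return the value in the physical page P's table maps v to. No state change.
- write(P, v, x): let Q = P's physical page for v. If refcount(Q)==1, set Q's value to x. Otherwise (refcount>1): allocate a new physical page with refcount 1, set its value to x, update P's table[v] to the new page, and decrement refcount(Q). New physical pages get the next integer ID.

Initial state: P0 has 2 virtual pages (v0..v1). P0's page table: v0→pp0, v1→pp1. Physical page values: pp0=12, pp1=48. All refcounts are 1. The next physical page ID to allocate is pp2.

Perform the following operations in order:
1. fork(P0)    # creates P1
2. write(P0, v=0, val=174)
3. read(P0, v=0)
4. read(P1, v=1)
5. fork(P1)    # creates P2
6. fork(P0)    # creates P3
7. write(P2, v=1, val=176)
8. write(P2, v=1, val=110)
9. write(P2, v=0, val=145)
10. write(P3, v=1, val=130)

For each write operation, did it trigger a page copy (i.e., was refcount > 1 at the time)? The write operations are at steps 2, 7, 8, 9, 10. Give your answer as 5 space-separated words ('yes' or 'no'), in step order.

Op 1: fork(P0) -> P1. 2 ppages; refcounts: pp0:2 pp1:2
Op 2: write(P0, v0, 174). refcount(pp0)=2>1 -> COPY to pp2. 3 ppages; refcounts: pp0:1 pp1:2 pp2:1
Op 3: read(P0, v0) -> 174. No state change.
Op 4: read(P1, v1) -> 48. No state change.
Op 5: fork(P1) -> P2. 3 ppages; refcounts: pp0:2 pp1:3 pp2:1
Op 6: fork(P0) -> P3. 3 ppages; refcounts: pp0:2 pp1:4 pp2:2
Op 7: write(P2, v1, 176). refcount(pp1)=4>1 -> COPY to pp3. 4 ppages; refcounts: pp0:2 pp1:3 pp2:2 pp3:1
Op 8: write(P2, v1, 110). refcount(pp3)=1 -> write in place. 4 ppages; refcounts: pp0:2 pp1:3 pp2:2 pp3:1
Op 9: write(P2, v0, 145). refcount(pp0)=2>1 -> COPY to pp4. 5 ppages; refcounts: pp0:1 pp1:3 pp2:2 pp3:1 pp4:1
Op 10: write(P3, v1, 130). refcount(pp1)=3>1 -> COPY to pp5. 6 ppages; refcounts: pp0:1 pp1:2 pp2:2 pp3:1 pp4:1 pp5:1

yes yes no yes yes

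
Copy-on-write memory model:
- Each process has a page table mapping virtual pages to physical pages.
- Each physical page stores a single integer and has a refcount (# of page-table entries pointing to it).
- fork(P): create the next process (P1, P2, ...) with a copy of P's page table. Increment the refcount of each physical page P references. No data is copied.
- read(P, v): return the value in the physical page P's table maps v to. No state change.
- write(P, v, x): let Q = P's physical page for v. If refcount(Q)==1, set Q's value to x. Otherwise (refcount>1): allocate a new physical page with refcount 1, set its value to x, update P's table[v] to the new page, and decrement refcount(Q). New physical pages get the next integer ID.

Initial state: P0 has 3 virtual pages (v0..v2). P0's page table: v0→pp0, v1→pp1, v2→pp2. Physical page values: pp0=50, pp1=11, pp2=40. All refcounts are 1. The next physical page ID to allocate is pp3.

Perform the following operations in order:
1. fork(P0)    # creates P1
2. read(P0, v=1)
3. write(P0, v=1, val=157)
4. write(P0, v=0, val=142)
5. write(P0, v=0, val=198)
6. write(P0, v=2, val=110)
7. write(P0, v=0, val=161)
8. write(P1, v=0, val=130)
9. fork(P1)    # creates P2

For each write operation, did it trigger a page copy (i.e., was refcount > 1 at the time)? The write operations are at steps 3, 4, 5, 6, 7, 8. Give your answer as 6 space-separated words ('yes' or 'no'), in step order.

Op 1: fork(P0) -> P1. 3 ppages; refcounts: pp0:2 pp1:2 pp2:2
Op 2: read(P0, v1) -> 11. No state change.
Op 3: write(P0, v1, 157). refcount(pp1)=2>1 -> COPY to pp3. 4 ppages; refcounts: pp0:2 pp1:1 pp2:2 pp3:1
Op 4: write(P0, v0, 142). refcount(pp0)=2>1 -> COPY to pp4. 5 ppages; refcounts: pp0:1 pp1:1 pp2:2 pp3:1 pp4:1
Op 5: write(P0, v0, 198). refcount(pp4)=1 -> write in place. 5 ppages; refcounts: pp0:1 pp1:1 pp2:2 pp3:1 pp4:1
Op 6: write(P0, v2, 110). refcount(pp2)=2>1 -> COPY to pp5. 6 ppages; refcounts: pp0:1 pp1:1 pp2:1 pp3:1 pp4:1 pp5:1
Op 7: write(P0, v0, 161). refcount(pp4)=1 -> write in place. 6 ppages; refcounts: pp0:1 pp1:1 pp2:1 pp3:1 pp4:1 pp5:1
Op 8: write(P1, v0, 130). refcount(pp0)=1 -> write in place. 6 ppages; refcounts: pp0:1 pp1:1 pp2:1 pp3:1 pp4:1 pp5:1
Op 9: fork(P1) -> P2. 6 ppages; refcounts: pp0:2 pp1:2 pp2:2 pp3:1 pp4:1 pp5:1

yes yes no yes no no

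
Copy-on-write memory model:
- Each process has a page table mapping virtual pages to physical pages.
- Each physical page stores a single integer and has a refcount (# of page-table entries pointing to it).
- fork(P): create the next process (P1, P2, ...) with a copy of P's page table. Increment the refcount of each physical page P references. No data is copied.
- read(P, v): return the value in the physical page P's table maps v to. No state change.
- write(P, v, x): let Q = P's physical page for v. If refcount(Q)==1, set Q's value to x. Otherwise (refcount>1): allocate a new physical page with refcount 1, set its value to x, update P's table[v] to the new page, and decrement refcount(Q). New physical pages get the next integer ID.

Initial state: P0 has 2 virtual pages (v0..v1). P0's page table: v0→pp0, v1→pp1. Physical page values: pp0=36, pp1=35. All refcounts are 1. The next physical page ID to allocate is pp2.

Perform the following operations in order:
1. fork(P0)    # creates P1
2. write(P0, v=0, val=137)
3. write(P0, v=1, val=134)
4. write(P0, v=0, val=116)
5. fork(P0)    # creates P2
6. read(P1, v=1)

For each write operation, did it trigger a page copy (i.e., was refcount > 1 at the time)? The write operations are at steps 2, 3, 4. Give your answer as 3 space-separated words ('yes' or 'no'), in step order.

Op 1: fork(P0) -> P1. 2 ppages; refcounts: pp0:2 pp1:2
Op 2: write(P0, v0, 137). refcount(pp0)=2>1 -> COPY to pp2. 3 ppages; refcounts: pp0:1 pp1:2 pp2:1
Op 3: write(P0, v1, 134). refcount(pp1)=2>1 -> COPY to pp3. 4 ppages; refcounts: pp0:1 pp1:1 pp2:1 pp3:1
Op 4: write(P0, v0, 116). refcount(pp2)=1 -> write in place. 4 ppages; refcounts: pp0:1 pp1:1 pp2:1 pp3:1
Op 5: fork(P0) -> P2. 4 ppages; refcounts: pp0:1 pp1:1 pp2:2 pp3:2
Op 6: read(P1, v1) -> 35. No state change.

yes yes no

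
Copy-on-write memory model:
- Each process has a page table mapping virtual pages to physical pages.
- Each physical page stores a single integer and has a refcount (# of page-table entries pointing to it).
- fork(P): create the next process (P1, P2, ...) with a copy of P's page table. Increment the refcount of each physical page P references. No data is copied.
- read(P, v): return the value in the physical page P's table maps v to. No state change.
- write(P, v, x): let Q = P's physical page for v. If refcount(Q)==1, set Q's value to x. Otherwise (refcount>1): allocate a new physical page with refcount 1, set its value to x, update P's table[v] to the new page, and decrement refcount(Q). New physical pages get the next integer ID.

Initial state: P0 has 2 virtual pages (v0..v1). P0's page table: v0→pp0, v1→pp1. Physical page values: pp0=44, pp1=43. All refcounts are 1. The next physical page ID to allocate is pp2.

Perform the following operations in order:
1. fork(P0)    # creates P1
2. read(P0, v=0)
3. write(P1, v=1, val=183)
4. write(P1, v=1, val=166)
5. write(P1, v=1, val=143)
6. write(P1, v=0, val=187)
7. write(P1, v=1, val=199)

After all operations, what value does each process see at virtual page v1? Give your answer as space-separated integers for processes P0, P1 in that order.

Op 1: fork(P0) -> P1. 2 ppages; refcounts: pp0:2 pp1:2
Op 2: read(P0, v0) -> 44. No state change.
Op 3: write(P1, v1, 183). refcount(pp1)=2>1 -> COPY to pp2. 3 ppages; refcounts: pp0:2 pp1:1 pp2:1
Op 4: write(P1, v1, 166). refcount(pp2)=1 -> write in place. 3 ppages; refcounts: pp0:2 pp1:1 pp2:1
Op 5: write(P1, v1, 143). refcount(pp2)=1 -> write in place. 3 ppages; refcounts: pp0:2 pp1:1 pp2:1
Op 6: write(P1, v0, 187). refcount(pp0)=2>1 -> COPY to pp3. 4 ppages; refcounts: pp0:1 pp1:1 pp2:1 pp3:1
Op 7: write(P1, v1, 199). refcount(pp2)=1 -> write in place. 4 ppages; refcounts: pp0:1 pp1:1 pp2:1 pp3:1
P0: v1 -> pp1 = 43
P1: v1 -> pp2 = 199

Answer: 43 199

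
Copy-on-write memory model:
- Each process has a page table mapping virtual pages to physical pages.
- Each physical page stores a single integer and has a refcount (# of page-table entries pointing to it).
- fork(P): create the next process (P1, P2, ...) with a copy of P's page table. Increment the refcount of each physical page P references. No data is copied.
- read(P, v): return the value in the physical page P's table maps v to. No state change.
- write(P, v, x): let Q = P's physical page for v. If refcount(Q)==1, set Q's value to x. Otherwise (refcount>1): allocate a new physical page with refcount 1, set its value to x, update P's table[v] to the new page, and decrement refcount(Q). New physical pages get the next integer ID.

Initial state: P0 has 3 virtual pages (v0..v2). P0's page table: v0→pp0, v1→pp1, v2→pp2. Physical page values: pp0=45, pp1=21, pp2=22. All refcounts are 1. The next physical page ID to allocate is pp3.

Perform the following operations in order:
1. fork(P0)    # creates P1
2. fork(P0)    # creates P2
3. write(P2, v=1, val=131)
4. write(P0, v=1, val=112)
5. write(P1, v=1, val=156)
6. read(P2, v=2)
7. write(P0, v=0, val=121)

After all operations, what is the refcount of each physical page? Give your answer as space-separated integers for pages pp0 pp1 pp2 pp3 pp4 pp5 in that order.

Op 1: fork(P0) -> P1. 3 ppages; refcounts: pp0:2 pp1:2 pp2:2
Op 2: fork(P0) -> P2. 3 ppages; refcounts: pp0:3 pp1:3 pp2:3
Op 3: write(P2, v1, 131). refcount(pp1)=3>1 -> COPY to pp3. 4 ppages; refcounts: pp0:3 pp1:2 pp2:3 pp3:1
Op 4: write(P0, v1, 112). refcount(pp1)=2>1 -> COPY to pp4. 5 ppages; refcounts: pp0:3 pp1:1 pp2:3 pp3:1 pp4:1
Op 5: write(P1, v1, 156). refcount(pp1)=1 -> write in place. 5 ppages; refcounts: pp0:3 pp1:1 pp2:3 pp3:1 pp4:1
Op 6: read(P2, v2) -> 22. No state change.
Op 7: write(P0, v0, 121). refcount(pp0)=3>1 -> COPY to pp5. 6 ppages; refcounts: pp0:2 pp1:1 pp2:3 pp3:1 pp4:1 pp5:1

Answer: 2 1 3 1 1 1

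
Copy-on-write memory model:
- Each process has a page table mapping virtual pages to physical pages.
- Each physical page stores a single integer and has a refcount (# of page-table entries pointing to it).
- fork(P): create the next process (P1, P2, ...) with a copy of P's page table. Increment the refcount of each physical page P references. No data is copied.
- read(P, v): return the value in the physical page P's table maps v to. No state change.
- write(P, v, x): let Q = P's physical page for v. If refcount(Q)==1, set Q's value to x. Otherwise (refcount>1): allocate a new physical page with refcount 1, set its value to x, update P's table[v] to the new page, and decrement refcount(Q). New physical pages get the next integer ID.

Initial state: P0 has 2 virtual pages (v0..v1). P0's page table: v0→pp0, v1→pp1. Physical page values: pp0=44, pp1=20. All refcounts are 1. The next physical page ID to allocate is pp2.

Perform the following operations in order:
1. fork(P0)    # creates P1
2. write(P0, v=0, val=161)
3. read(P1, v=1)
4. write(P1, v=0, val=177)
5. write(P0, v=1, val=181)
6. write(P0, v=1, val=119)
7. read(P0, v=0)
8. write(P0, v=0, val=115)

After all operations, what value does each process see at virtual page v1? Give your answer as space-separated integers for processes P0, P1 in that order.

Answer: 119 20

Derivation:
Op 1: fork(P0) -> P1. 2 ppages; refcounts: pp0:2 pp1:2
Op 2: write(P0, v0, 161). refcount(pp0)=2>1 -> COPY to pp2. 3 ppages; refcounts: pp0:1 pp1:2 pp2:1
Op 3: read(P1, v1) -> 20. No state change.
Op 4: write(P1, v0, 177). refcount(pp0)=1 -> write in place. 3 ppages; refcounts: pp0:1 pp1:2 pp2:1
Op 5: write(P0, v1, 181). refcount(pp1)=2>1 -> COPY to pp3. 4 ppages; refcounts: pp0:1 pp1:1 pp2:1 pp3:1
Op 6: write(P0, v1, 119). refcount(pp3)=1 -> write in place. 4 ppages; refcounts: pp0:1 pp1:1 pp2:1 pp3:1
Op 7: read(P0, v0) -> 161. No state change.
Op 8: write(P0, v0, 115). refcount(pp2)=1 -> write in place. 4 ppages; refcounts: pp0:1 pp1:1 pp2:1 pp3:1
P0: v1 -> pp3 = 119
P1: v1 -> pp1 = 20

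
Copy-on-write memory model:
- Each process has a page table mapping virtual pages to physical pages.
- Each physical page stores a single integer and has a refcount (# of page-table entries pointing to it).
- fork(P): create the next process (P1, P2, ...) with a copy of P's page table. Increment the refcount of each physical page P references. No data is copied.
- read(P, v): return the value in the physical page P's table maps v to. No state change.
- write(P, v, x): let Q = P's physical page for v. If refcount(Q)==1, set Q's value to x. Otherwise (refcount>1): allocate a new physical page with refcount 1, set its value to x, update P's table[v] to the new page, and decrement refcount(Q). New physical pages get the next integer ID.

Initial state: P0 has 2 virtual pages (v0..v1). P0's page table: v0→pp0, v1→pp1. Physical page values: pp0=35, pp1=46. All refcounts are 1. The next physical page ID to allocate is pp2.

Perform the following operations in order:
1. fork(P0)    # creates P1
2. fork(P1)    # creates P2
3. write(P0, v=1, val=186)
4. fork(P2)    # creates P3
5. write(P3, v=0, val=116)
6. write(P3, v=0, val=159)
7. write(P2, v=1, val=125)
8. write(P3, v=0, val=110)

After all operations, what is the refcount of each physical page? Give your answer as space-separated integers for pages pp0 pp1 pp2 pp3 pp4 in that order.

Answer: 3 2 1 1 1

Derivation:
Op 1: fork(P0) -> P1. 2 ppages; refcounts: pp0:2 pp1:2
Op 2: fork(P1) -> P2. 2 ppages; refcounts: pp0:3 pp1:3
Op 3: write(P0, v1, 186). refcount(pp1)=3>1 -> COPY to pp2. 3 ppages; refcounts: pp0:3 pp1:2 pp2:1
Op 4: fork(P2) -> P3. 3 ppages; refcounts: pp0:4 pp1:3 pp2:1
Op 5: write(P3, v0, 116). refcount(pp0)=4>1 -> COPY to pp3. 4 ppages; refcounts: pp0:3 pp1:3 pp2:1 pp3:1
Op 6: write(P3, v0, 159). refcount(pp3)=1 -> write in place. 4 ppages; refcounts: pp0:3 pp1:3 pp2:1 pp3:1
Op 7: write(P2, v1, 125). refcount(pp1)=3>1 -> COPY to pp4. 5 ppages; refcounts: pp0:3 pp1:2 pp2:1 pp3:1 pp4:1
Op 8: write(P3, v0, 110). refcount(pp3)=1 -> write in place. 5 ppages; refcounts: pp0:3 pp1:2 pp2:1 pp3:1 pp4:1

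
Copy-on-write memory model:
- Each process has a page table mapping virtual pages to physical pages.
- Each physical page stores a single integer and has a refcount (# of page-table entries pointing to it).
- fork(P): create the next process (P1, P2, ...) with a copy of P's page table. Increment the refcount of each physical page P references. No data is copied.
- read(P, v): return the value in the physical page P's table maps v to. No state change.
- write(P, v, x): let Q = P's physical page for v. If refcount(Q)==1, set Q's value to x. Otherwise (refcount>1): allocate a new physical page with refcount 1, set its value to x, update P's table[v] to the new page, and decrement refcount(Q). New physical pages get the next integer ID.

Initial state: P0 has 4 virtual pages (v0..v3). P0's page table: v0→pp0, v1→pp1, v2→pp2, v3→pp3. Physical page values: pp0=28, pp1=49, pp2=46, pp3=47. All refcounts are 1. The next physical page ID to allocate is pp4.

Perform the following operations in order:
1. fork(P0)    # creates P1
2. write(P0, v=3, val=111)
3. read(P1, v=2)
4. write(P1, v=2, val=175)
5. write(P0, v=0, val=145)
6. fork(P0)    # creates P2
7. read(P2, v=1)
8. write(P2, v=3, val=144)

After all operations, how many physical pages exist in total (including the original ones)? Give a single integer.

Op 1: fork(P0) -> P1. 4 ppages; refcounts: pp0:2 pp1:2 pp2:2 pp3:2
Op 2: write(P0, v3, 111). refcount(pp3)=2>1 -> COPY to pp4. 5 ppages; refcounts: pp0:2 pp1:2 pp2:2 pp3:1 pp4:1
Op 3: read(P1, v2) -> 46. No state change.
Op 4: write(P1, v2, 175). refcount(pp2)=2>1 -> COPY to pp5. 6 ppages; refcounts: pp0:2 pp1:2 pp2:1 pp3:1 pp4:1 pp5:1
Op 5: write(P0, v0, 145). refcount(pp0)=2>1 -> COPY to pp6. 7 ppages; refcounts: pp0:1 pp1:2 pp2:1 pp3:1 pp4:1 pp5:1 pp6:1
Op 6: fork(P0) -> P2. 7 ppages; refcounts: pp0:1 pp1:3 pp2:2 pp3:1 pp4:2 pp5:1 pp6:2
Op 7: read(P2, v1) -> 49. No state change.
Op 8: write(P2, v3, 144). refcount(pp4)=2>1 -> COPY to pp7. 8 ppages; refcounts: pp0:1 pp1:3 pp2:2 pp3:1 pp4:1 pp5:1 pp6:2 pp7:1

Answer: 8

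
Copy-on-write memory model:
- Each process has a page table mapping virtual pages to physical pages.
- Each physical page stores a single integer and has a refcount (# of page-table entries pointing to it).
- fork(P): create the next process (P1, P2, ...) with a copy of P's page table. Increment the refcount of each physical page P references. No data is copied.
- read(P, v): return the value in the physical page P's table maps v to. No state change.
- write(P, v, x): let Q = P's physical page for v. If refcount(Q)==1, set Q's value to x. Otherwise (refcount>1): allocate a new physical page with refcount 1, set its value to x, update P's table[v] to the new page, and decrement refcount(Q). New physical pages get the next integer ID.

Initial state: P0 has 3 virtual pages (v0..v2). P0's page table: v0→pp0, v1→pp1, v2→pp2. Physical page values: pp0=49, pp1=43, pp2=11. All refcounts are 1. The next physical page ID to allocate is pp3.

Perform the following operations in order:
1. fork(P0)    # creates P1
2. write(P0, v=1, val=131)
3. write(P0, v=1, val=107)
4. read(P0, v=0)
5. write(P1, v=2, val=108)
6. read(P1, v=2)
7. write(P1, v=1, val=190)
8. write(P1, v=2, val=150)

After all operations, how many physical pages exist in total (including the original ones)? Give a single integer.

Answer: 5

Derivation:
Op 1: fork(P0) -> P1. 3 ppages; refcounts: pp0:2 pp1:2 pp2:2
Op 2: write(P0, v1, 131). refcount(pp1)=2>1 -> COPY to pp3. 4 ppages; refcounts: pp0:2 pp1:1 pp2:2 pp3:1
Op 3: write(P0, v1, 107). refcount(pp3)=1 -> write in place. 4 ppages; refcounts: pp0:2 pp1:1 pp2:2 pp3:1
Op 4: read(P0, v0) -> 49. No state change.
Op 5: write(P1, v2, 108). refcount(pp2)=2>1 -> COPY to pp4. 5 ppages; refcounts: pp0:2 pp1:1 pp2:1 pp3:1 pp4:1
Op 6: read(P1, v2) -> 108. No state change.
Op 7: write(P1, v1, 190). refcount(pp1)=1 -> write in place. 5 ppages; refcounts: pp0:2 pp1:1 pp2:1 pp3:1 pp4:1
Op 8: write(P1, v2, 150). refcount(pp4)=1 -> write in place. 5 ppages; refcounts: pp0:2 pp1:1 pp2:1 pp3:1 pp4:1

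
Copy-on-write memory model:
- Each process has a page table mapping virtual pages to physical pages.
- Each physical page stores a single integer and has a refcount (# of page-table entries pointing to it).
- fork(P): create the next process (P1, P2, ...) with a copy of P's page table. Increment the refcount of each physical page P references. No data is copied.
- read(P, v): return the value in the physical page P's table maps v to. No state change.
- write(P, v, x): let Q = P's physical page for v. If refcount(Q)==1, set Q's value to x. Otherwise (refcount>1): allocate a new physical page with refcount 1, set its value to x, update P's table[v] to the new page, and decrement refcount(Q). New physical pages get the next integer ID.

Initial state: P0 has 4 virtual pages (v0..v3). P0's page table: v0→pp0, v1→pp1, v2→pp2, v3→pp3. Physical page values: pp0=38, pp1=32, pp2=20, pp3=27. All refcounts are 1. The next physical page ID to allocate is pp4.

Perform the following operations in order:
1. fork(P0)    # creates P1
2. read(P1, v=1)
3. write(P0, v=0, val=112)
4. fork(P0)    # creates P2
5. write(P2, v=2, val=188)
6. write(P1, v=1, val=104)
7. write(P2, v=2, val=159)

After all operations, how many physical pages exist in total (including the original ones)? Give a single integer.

Op 1: fork(P0) -> P1. 4 ppages; refcounts: pp0:2 pp1:2 pp2:2 pp3:2
Op 2: read(P1, v1) -> 32. No state change.
Op 3: write(P0, v0, 112). refcount(pp0)=2>1 -> COPY to pp4. 5 ppages; refcounts: pp0:1 pp1:2 pp2:2 pp3:2 pp4:1
Op 4: fork(P0) -> P2. 5 ppages; refcounts: pp0:1 pp1:3 pp2:3 pp3:3 pp4:2
Op 5: write(P2, v2, 188). refcount(pp2)=3>1 -> COPY to pp5. 6 ppages; refcounts: pp0:1 pp1:3 pp2:2 pp3:3 pp4:2 pp5:1
Op 6: write(P1, v1, 104). refcount(pp1)=3>1 -> COPY to pp6. 7 ppages; refcounts: pp0:1 pp1:2 pp2:2 pp3:3 pp4:2 pp5:1 pp6:1
Op 7: write(P2, v2, 159). refcount(pp5)=1 -> write in place. 7 ppages; refcounts: pp0:1 pp1:2 pp2:2 pp3:3 pp4:2 pp5:1 pp6:1

Answer: 7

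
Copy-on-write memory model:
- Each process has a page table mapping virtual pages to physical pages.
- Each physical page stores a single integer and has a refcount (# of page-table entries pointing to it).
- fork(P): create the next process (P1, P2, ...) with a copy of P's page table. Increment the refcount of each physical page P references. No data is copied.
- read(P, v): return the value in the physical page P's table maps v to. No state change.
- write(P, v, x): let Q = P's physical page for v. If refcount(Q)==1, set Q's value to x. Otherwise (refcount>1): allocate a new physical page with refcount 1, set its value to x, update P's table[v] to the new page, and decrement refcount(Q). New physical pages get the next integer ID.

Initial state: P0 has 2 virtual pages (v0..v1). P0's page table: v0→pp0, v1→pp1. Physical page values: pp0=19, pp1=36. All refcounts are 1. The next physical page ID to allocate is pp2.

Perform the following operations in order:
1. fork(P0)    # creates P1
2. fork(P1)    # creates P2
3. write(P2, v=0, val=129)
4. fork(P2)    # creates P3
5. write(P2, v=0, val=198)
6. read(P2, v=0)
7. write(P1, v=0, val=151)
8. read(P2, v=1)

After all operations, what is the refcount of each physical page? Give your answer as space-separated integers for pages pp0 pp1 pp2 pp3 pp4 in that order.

Answer: 1 4 1 1 1

Derivation:
Op 1: fork(P0) -> P1. 2 ppages; refcounts: pp0:2 pp1:2
Op 2: fork(P1) -> P2. 2 ppages; refcounts: pp0:3 pp1:3
Op 3: write(P2, v0, 129). refcount(pp0)=3>1 -> COPY to pp2. 3 ppages; refcounts: pp0:2 pp1:3 pp2:1
Op 4: fork(P2) -> P3. 3 ppages; refcounts: pp0:2 pp1:4 pp2:2
Op 5: write(P2, v0, 198). refcount(pp2)=2>1 -> COPY to pp3. 4 ppages; refcounts: pp0:2 pp1:4 pp2:1 pp3:1
Op 6: read(P2, v0) -> 198. No state change.
Op 7: write(P1, v0, 151). refcount(pp0)=2>1 -> COPY to pp4. 5 ppages; refcounts: pp0:1 pp1:4 pp2:1 pp3:1 pp4:1
Op 8: read(P2, v1) -> 36. No state change.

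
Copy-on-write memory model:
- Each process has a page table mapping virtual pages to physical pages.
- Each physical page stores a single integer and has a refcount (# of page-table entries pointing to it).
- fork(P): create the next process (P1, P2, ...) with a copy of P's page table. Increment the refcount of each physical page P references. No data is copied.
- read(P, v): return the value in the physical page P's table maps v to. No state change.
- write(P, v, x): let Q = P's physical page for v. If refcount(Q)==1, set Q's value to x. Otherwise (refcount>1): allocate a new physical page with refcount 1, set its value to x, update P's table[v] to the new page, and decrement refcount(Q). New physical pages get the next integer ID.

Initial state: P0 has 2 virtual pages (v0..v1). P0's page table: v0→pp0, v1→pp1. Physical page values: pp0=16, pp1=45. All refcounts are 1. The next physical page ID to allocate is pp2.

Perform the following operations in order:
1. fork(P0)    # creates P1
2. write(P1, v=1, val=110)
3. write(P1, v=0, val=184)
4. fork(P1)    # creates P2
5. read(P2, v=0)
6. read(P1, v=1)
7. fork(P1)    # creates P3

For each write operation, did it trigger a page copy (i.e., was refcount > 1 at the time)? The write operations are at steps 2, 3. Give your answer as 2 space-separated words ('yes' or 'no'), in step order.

Op 1: fork(P0) -> P1. 2 ppages; refcounts: pp0:2 pp1:2
Op 2: write(P1, v1, 110). refcount(pp1)=2>1 -> COPY to pp2. 3 ppages; refcounts: pp0:2 pp1:1 pp2:1
Op 3: write(P1, v0, 184). refcount(pp0)=2>1 -> COPY to pp3. 4 ppages; refcounts: pp0:1 pp1:1 pp2:1 pp3:1
Op 4: fork(P1) -> P2. 4 ppages; refcounts: pp0:1 pp1:1 pp2:2 pp3:2
Op 5: read(P2, v0) -> 184. No state change.
Op 6: read(P1, v1) -> 110. No state change.
Op 7: fork(P1) -> P3. 4 ppages; refcounts: pp0:1 pp1:1 pp2:3 pp3:3

yes yes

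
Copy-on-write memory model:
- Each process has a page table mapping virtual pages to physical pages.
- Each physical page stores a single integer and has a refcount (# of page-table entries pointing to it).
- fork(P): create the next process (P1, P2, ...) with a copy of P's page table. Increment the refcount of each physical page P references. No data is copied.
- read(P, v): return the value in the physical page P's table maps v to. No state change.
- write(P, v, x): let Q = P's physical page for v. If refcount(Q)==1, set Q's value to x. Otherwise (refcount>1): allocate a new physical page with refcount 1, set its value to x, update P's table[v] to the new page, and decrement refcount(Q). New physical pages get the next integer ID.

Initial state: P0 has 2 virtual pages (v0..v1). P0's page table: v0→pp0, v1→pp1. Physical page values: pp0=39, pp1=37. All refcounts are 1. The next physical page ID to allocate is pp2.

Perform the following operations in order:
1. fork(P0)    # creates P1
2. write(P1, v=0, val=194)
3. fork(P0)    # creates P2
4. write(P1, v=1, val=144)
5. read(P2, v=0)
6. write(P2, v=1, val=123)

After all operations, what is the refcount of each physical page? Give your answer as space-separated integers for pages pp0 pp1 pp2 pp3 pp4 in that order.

Answer: 2 1 1 1 1

Derivation:
Op 1: fork(P0) -> P1. 2 ppages; refcounts: pp0:2 pp1:2
Op 2: write(P1, v0, 194). refcount(pp0)=2>1 -> COPY to pp2. 3 ppages; refcounts: pp0:1 pp1:2 pp2:1
Op 3: fork(P0) -> P2. 3 ppages; refcounts: pp0:2 pp1:3 pp2:1
Op 4: write(P1, v1, 144). refcount(pp1)=3>1 -> COPY to pp3. 4 ppages; refcounts: pp0:2 pp1:2 pp2:1 pp3:1
Op 5: read(P2, v0) -> 39. No state change.
Op 6: write(P2, v1, 123). refcount(pp1)=2>1 -> COPY to pp4. 5 ppages; refcounts: pp0:2 pp1:1 pp2:1 pp3:1 pp4:1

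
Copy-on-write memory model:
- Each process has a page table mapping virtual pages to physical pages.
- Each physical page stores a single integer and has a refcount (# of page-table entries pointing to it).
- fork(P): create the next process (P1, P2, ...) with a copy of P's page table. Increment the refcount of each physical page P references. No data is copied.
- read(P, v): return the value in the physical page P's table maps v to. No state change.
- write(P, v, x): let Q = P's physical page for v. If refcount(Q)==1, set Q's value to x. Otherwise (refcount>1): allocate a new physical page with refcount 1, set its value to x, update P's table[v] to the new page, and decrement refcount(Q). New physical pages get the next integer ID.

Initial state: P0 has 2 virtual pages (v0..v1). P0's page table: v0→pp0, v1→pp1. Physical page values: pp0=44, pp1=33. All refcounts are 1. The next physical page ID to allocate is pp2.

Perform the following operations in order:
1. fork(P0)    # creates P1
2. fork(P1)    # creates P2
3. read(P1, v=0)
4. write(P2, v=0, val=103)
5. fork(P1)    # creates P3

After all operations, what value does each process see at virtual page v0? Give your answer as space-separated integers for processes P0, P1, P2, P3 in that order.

Answer: 44 44 103 44

Derivation:
Op 1: fork(P0) -> P1. 2 ppages; refcounts: pp0:2 pp1:2
Op 2: fork(P1) -> P2. 2 ppages; refcounts: pp0:3 pp1:3
Op 3: read(P1, v0) -> 44. No state change.
Op 4: write(P2, v0, 103). refcount(pp0)=3>1 -> COPY to pp2. 3 ppages; refcounts: pp0:2 pp1:3 pp2:1
Op 5: fork(P1) -> P3. 3 ppages; refcounts: pp0:3 pp1:4 pp2:1
P0: v0 -> pp0 = 44
P1: v0 -> pp0 = 44
P2: v0 -> pp2 = 103
P3: v0 -> pp0 = 44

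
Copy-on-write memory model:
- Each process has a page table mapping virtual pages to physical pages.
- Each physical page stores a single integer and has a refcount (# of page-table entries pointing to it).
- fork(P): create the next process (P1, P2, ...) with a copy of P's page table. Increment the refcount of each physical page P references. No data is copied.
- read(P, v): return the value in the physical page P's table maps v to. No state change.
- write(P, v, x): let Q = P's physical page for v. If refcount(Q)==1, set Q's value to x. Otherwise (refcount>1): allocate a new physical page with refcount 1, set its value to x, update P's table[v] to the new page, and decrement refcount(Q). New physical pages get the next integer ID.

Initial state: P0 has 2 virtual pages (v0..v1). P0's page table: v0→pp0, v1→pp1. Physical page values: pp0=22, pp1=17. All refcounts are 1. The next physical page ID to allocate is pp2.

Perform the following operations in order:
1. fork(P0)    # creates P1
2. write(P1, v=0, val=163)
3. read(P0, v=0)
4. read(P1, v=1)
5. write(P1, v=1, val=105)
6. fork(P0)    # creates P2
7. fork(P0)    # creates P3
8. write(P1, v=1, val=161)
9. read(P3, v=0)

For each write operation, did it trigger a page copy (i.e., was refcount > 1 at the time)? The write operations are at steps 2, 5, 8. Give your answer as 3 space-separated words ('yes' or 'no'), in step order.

Op 1: fork(P0) -> P1. 2 ppages; refcounts: pp0:2 pp1:2
Op 2: write(P1, v0, 163). refcount(pp0)=2>1 -> COPY to pp2. 3 ppages; refcounts: pp0:1 pp1:2 pp2:1
Op 3: read(P0, v0) -> 22. No state change.
Op 4: read(P1, v1) -> 17. No state change.
Op 5: write(P1, v1, 105). refcount(pp1)=2>1 -> COPY to pp3. 4 ppages; refcounts: pp0:1 pp1:1 pp2:1 pp3:1
Op 6: fork(P0) -> P2. 4 ppages; refcounts: pp0:2 pp1:2 pp2:1 pp3:1
Op 7: fork(P0) -> P3. 4 ppages; refcounts: pp0:3 pp1:3 pp2:1 pp3:1
Op 8: write(P1, v1, 161). refcount(pp3)=1 -> write in place. 4 ppages; refcounts: pp0:3 pp1:3 pp2:1 pp3:1
Op 9: read(P3, v0) -> 22. No state change.

yes yes no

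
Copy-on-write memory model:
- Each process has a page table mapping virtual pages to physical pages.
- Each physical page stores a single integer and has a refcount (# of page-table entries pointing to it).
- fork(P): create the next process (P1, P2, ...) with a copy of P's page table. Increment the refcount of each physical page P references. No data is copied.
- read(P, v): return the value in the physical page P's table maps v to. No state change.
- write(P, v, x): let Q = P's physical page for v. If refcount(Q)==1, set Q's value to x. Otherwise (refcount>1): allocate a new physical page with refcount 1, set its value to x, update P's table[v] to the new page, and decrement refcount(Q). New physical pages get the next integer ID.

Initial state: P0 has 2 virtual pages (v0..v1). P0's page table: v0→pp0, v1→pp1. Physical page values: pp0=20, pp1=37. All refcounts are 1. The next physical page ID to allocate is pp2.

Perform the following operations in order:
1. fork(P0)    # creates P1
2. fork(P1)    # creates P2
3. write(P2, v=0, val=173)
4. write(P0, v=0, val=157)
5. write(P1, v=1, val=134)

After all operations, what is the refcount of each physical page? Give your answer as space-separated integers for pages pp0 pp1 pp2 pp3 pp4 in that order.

Answer: 1 2 1 1 1

Derivation:
Op 1: fork(P0) -> P1. 2 ppages; refcounts: pp0:2 pp1:2
Op 2: fork(P1) -> P2. 2 ppages; refcounts: pp0:3 pp1:3
Op 3: write(P2, v0, 173). refcount(pp0)=3>1 -> COPY to pp2. 3 ppages; refcounts: pp0:2 pp1:3 pp2:1
Op 4: write(P0, v0, 157). refcount(pp0)=2>1 -> COPY to pp3. 4 ppages; refcounts: pp0:1 pp1:3 pp2:1 pp3:1
Op 5: write(P1, v1, 134). refcount(pp1)=3>1 -> COPY to pp4. 5 ppages; refcounts: pp0:1 pp1:2 pp2:1 pp3:1 pp4:1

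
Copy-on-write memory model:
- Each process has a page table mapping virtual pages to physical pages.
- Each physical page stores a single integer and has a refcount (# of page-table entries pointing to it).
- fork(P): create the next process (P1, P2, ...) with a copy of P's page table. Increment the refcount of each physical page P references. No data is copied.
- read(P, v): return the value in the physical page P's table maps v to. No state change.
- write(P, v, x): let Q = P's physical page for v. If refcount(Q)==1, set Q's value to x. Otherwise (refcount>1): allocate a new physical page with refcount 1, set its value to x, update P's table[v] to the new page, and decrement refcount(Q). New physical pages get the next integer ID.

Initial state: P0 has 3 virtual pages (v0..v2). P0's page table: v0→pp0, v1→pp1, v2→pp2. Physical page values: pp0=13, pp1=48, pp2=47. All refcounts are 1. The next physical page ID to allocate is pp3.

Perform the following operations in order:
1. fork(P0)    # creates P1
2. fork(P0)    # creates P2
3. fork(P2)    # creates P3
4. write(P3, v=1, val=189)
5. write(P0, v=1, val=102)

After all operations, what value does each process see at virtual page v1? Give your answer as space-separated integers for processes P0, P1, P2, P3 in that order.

Answer: 102 48 48 189

Derivation:
Op 1: fork(P0) -> P1. 3 ppages; refcounts: pp0:2 pp1:2 pp2:2
Op 2: fork(P0) -> P2. 3 ppages; refcounts: pp0:3 pp1:3 pp2:3
Op 3: fork(P2) -> P3. 3 ppages; refcounts: pp0:4 pp1:4 pp2:4
Op 4: write(P3, v1, 189). refcount(pp1)=4>1 -> COPY to pp3. 4 ppages; refcounts: pp0:4 pp1:3 pp2:4 pp3:1
Op 5: write(P0, v1, 102). refcount(pp1)=3>1 -> COPY to pp4. 5 ppages; refcounts: pp0:4 pp1:2 pp2:4 pp3:1 pp4:1
P0: v1 -> pp4 = 102
P1: v1 -> pp1 = 48
P2: v1 -> pp1 = 48
P3: v1 -> pp3 = 189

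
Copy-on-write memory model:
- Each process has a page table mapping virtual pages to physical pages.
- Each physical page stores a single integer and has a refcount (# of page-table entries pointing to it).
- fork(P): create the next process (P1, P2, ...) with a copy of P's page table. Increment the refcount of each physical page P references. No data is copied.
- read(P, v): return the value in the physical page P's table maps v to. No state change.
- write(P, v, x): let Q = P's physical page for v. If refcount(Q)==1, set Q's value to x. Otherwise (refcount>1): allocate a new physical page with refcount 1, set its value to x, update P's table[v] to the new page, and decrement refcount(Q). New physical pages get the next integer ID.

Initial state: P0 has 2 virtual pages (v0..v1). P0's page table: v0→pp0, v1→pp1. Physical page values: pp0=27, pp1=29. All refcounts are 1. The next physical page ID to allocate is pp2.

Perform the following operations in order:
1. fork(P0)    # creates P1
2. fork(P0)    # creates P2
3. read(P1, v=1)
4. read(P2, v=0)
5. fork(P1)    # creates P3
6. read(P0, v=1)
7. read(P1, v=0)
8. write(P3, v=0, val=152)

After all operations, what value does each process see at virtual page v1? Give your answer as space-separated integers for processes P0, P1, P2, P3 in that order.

Answer: 29 29 29 29

Derivation:
Op 1: fork(P0) -> P1. 2 ppages; refcounts: pp0:2 pp1:2
Op 2: fork(P0) -> P2. 2 ppages; refcounts: pp0:3 pp1:3
Op 3: read(P1, v1) -> 29. No state change.
Op 4: read(P2, v0) -> 27. No state change.
Op 5: fork(P1) -> P3. 2 ppages; refcounts: pp0:4 pp1:4
Op 6: read(P0, v1) -> 29. No state change.
Op 7: read(P1, v0) -> 27. No state change.
Op 8: write(P3, v0, 152). refcount(pp0)=4>1 -> COPY to pp2. 3 ppages; refcounts: pp0:3 pp1:4 pp2:1
P0: v1 -> pp1 = 29
P1: v1 -> pp1 = 29
P2: v1 -> pp1 = 29
P3: v1 -> pp1 = 29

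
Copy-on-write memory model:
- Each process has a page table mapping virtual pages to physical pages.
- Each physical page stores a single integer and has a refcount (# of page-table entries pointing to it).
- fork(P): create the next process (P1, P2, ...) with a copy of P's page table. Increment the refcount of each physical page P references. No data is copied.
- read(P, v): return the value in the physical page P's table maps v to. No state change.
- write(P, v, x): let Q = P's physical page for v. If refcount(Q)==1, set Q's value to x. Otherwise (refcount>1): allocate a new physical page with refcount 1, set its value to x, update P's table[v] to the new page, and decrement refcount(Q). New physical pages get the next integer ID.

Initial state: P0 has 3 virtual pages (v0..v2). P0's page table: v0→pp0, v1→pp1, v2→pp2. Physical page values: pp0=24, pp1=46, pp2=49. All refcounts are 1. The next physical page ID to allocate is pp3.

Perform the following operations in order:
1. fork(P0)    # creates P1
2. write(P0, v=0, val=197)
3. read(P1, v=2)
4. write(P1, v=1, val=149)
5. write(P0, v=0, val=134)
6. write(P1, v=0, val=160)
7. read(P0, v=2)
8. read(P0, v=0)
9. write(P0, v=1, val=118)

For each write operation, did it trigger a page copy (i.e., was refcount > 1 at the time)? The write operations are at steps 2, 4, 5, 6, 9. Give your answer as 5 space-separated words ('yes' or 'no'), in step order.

Op 1: fork(P0) -> P1. 3 ppages; refcounts: pp0:2 pp1:2 pp2:2
Op 2: write(P0, v0, 197). refcount(pp0)=2>1 -> COPY to pp3. 4 ppages; refcounts: pp0:1 pp1:2 pp2:2 pp3:1
Op 3: read(P1, v2) -> 49. No state change.
Op 4: write(P1, v1, 149). refcount(pp1)=2>1 -> COPY to pp4. 5 ppages; refcounts: pp0:1 pp1:1 pp2:2 pp3:1 pp4:1
Op 5: write(P0, v0, 134). refcount(pp3)=1 -> write in place. 5 ppages; refcounts: pp0:1 pp1:1 pp2:2 pp3:1 pp4:1
Op 6: write(P1, v0, 160). refcount(pp0)=1 -> write in place. 5 ppages; refcounts: pp0:1 pp1:1 pp2:2 pp3:1 pp4:1
Op 7: read(P0, v2) -> 49. No state change.
Op 8: read(P0, v0) -> 134. No state change.
Op 9: write(P0, v1, 118). refcount(pp1)=1 -> write in place. 5 ppages; refcounts: pp0:1 pp1:1 pp2:2 pp3:1 pp4:1

yes yes no no no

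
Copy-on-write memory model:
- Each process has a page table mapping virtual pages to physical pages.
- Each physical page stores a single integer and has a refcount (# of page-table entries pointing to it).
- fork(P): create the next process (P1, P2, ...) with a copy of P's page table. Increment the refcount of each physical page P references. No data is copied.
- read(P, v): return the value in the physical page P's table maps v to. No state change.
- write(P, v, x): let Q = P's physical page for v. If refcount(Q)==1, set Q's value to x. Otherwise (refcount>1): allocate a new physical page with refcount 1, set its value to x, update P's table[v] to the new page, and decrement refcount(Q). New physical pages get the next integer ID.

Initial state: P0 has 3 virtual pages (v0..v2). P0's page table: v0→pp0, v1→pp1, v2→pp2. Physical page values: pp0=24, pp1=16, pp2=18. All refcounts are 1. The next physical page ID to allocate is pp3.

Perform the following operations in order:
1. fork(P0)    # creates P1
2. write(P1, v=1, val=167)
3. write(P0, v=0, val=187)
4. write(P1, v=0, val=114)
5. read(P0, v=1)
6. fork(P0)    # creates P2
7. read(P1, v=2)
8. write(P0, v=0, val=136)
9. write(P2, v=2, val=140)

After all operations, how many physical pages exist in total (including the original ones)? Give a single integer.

Answer: 7

Derivation:
Op 1: fork(P0) -> P1. 3 ppages; refcounts: pp0:2 pp1:2 pp2:2
Op 2: write(P1, v1, 167). refcount(pp1)=2>1 -> COPY to pp3. 4 ppages; refcounts: pp0:2 pp1:1 pp2:2 pp3:1
Op 3: write(P0, v0, 187). refcount(pp0)=2>1 -> COPY to pp4. 5 ppages; refcounts: pp0:1 pp1:1 pp2:2 pp3:1 pp4:1
Op 4: write(P1, v0, 114). refcount(pp0)=1 -> write in place. 5 ppages; refcounts: pp0:1 pp1:1 pp2:2 pp3:1 pp4:1
Op 5: read(P0, v1) -> 16. No state change.
Op 6: fork(P0) -> P2. 5 ppages; refcounts: pp0:1 pp1:2 pp2:3 pp3:1 pp4:2
Op 7: read(P1, v2) -> 18. No state change.
Op 8: write(P0, v0, 136). refcount(pp4)=2>1 -> COPY to pp5. 6 ppages; refcounts: pp0:1 pp1:2 pp2:3 pp3:1 pp4:1 pp5:1
Op 9: write(P2, v2, 140). refcount(pp2)=3>1 -> COPY to pp6. 7 ppages; refcounts: pp0:1 pp1:2 pp2:2 pp3:1 pp4:1 pp5:1 pp6:1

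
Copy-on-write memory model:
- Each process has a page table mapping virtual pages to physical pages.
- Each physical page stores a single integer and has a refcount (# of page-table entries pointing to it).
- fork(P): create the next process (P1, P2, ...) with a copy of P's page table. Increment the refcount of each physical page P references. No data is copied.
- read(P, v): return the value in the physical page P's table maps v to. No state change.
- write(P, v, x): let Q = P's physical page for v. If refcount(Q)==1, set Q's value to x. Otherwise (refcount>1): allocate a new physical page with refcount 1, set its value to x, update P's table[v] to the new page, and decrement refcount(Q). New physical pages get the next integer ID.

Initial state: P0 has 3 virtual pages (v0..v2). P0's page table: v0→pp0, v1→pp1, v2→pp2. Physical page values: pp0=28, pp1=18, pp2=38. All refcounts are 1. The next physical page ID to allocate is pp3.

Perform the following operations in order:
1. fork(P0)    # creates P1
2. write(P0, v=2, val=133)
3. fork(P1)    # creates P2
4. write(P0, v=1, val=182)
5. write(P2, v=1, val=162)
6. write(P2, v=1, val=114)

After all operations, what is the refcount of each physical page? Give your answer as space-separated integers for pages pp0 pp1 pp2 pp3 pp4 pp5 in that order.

Op 1: fork(P0) -> P1. 3 ppages; refcounts: pp0:2 pp1:2 pp2:2
Op 2: write(P0, v2, 133). refcount(pp2)=2>1 -> COPY to pp3. 4 ppages; refcounts: pp0:2 pp1:2 pp2:1 pp3:1
Op 3: fork(P1) -> P2. 4 ppages; refcounts: pp0:3 pp1:3 pp2:2 pp3:1
Op 4: write(P0, v1, 182). refcount(pp1)=3>1 -> COPY to pp4. 5 ppages; refcounts: pp0:3 pp1:2 pp2:2 pp3:1 pp4:1
Op 5: write(P2, v1, 162). refcount(pp1)=2>1 -> COPY to pp5. 6 ppages; refcounts: pp0:3 pp1:1 pp2:2 pp3:1 pp4:1 pp5:1
Op 6: write(P2, v1, 114). refcount(pp5)=1 -> write in place. 6 ppages; refcounts: pp0:3 pp1:1 pp2:2 pp3:1 pp4:1 pp5:1

Answer: 3 1 2 1 1 1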